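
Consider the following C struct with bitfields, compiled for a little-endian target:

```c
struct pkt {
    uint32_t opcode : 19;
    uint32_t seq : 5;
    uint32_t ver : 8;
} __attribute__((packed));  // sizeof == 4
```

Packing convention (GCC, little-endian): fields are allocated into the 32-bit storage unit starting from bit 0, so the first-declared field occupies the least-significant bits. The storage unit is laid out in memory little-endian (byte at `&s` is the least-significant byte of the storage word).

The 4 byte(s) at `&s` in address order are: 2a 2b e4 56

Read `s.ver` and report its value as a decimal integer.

[0]=0x2a [1]=0x2b [2]=0xe4 [3]=0x56 (little-endian) → word 0x56e42b2a
opcode:19 @ bit 0 → (0x56e42b2a>>0)&0x7ffff = 0x42b2a
seq:5 @ bit 19 → (0x56e42b2a>>19)&0x1f = 0x1c
ver:8 @ bit 24 → (0x56e42b2a>>24)&0xff = 0x56  ←

86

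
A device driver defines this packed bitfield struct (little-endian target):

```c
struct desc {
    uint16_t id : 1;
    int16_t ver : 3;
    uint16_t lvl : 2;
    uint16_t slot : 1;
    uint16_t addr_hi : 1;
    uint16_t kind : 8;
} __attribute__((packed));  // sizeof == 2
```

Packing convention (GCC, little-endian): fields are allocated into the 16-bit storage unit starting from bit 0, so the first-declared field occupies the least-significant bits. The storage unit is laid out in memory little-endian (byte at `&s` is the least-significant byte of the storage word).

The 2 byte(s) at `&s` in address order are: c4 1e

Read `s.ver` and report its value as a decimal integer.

2

[0]=0xc4 [1]=0x1e (little-endian) → word 0x1ec4
id [0+:1] = (word>>0) & 0x1 = 0
ver [1+:3] = (word>>1) & 0x7 = 2  ←
lvl [4+:2] = (word>>4) & 0x3 = 0
slot [6+:1] = (word>>6) & 0x1 = 1
addr_hi [7+:1] = (word>>7) & 0x1 = 1
kind [8+:8] = (word>>8) & 0xff = 30
ver signed 3b, MSB=0: value = 2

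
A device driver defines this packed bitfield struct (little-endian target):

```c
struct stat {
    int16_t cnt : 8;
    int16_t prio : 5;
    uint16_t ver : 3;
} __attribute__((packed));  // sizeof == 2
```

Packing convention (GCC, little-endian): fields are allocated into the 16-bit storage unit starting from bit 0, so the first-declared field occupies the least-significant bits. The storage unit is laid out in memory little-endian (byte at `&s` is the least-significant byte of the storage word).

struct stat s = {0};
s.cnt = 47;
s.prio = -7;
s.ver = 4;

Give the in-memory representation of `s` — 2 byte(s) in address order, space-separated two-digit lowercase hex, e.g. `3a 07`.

cnt:8 = 47 → 0x2f << 0 → word 0x002f
prio:5 = -7 → 0x19 << 8 → word 0x192f
ver:3 = 4 → 0x4 << 13 → word 0x992f
word = 0x992f → little-endian bytes:
  [0]=0x2f  [1]=0x99

2f 99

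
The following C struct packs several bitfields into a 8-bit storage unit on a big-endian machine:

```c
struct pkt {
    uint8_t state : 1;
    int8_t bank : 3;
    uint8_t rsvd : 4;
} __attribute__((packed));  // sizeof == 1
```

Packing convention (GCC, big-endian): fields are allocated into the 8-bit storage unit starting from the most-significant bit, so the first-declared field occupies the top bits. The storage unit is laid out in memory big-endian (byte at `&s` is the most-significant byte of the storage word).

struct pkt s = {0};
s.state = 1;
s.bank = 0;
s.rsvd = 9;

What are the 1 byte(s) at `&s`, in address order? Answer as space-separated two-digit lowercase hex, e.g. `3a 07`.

89

state:1 = 1 → 0x1 << 7 → word 0x80
bank:3 = 0 → 0x0 << 4 → word 0x80
rsvd:4 = 9 → 0x9 << 0 → word 0x89
word = 0x89 → big-endian bytes:
  [0]=0x89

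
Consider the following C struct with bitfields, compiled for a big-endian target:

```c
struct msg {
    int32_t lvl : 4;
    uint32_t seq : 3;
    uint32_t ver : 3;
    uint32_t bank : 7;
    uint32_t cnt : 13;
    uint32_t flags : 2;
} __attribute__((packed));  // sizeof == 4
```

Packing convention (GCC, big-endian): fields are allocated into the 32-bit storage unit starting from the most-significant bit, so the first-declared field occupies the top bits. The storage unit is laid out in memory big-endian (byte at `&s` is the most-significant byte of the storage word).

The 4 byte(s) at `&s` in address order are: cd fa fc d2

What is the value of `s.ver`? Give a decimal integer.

7

[0]=0xcd [1]=0xfa [2]=0xfc [3]=0xd2 (big-endian) → word 0xcdfafcd2
lvl [28+:4] = (word>>28) & 0xf = 12
seq [25+:3] = (word>>25) & 0x7 = 6
ver [22+:3] = (word>>22) & 0x7 = 7  ←
bank [15+:7] = (word>>15) & 0x7f = 117
cnt [2+:13] = (word>>2) & 0x1fff = 7988
flags [0+:2] = (word>>0) & 0x3 = 2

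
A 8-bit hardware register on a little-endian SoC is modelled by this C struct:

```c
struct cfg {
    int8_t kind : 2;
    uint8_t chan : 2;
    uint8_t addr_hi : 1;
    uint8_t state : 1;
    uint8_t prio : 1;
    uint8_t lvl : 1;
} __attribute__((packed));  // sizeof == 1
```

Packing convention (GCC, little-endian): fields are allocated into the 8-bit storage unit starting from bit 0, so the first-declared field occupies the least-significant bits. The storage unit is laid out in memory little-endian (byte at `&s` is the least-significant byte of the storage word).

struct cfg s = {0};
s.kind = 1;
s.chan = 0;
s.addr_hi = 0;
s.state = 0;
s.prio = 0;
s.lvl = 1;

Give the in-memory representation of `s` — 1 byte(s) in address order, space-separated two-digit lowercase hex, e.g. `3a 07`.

[0+:2] kind=1 & 0x3 = 0x1; word=0x01
[2+:2] chan=0 & 0x3 = 0x0; word=0x01
[4+:1] addr_hi=0 & 0x1 = 0x0; word=0x01
[5+:1] state=0 & 0x1 = 0x0; word=0x01
[6+:1] prio=0 & 0x1 = 0x0; word=0x01
[7+:1] lvl=1 & 0x1 = 0x1; word=0x81
word = 0x81 → little-endian bytes:
  [0]=0x81

81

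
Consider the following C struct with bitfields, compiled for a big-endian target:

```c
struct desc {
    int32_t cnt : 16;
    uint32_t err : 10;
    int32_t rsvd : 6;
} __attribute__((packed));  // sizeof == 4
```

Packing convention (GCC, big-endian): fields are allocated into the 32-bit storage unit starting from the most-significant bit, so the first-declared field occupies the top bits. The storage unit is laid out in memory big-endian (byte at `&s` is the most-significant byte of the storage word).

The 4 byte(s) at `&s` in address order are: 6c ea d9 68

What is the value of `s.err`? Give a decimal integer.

869

[0]=0x6c [1]=0xea [2]=0xd9 [3]=0x68 (big-endian) → word 0x6cead968
cnt [16+:16] = (word>>16) & 0xffff = 27882
err [6+:10] = (word>>6) & 0x3ff = 869  ←
rsvd [0+:6] = (word>>0) & 0x3f = 40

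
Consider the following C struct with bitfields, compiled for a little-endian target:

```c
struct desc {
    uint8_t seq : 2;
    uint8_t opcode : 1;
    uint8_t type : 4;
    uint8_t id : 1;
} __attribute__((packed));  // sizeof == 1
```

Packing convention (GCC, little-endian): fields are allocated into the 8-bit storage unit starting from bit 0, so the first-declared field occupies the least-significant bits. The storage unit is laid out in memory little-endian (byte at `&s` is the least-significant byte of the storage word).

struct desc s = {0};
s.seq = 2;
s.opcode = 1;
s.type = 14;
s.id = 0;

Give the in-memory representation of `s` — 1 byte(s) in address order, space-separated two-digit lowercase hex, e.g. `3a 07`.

seq:2 = 2 → 0x2 << 0 → word 0x02
opcode:1 = 1 → 0x1 << 2 → word 0x06
type:4 = 14 → 0xe << 3 → word 0x76
id:1 = 0 → 0x0 << 7 → word 0x76
word = 0x76 → little-endian bytes:
  [0]=0x76

76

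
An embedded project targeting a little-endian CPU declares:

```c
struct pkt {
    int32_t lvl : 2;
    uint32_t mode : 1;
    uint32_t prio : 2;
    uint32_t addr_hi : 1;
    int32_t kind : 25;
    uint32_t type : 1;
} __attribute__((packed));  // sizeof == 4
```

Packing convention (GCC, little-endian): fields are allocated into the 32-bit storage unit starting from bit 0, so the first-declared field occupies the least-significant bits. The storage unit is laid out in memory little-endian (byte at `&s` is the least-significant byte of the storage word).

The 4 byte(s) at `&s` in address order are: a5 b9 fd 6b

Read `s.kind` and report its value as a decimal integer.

-5245210

[0]=0xa5 [1]=0xb9 [2]=0xfd [3]=0x6b (little-endian) → word 0x6bfdb9a5
lvl:2 @ bit 0 → (0x6bfdb9a5>>0)&0x3 = 0x1
mode:1 @ bit 2 → (0x6bfdb9a5>>2)&0x1 = 0x1
prio:2 @ bit 3 → (0x6bfdb9a5>>3)&0x3 = 0x0
addr_hi:1 @ bit 5 → (0x6bfdb9a5>>5)&0x1 = 0x1
kind:25 @ bit 6 → (0x6bfdb9a5>>6)&0x1ffffff = 0x1aff6e6  ←
type:1 @ bit 31 → (0x6bfdb9a5>>31)&0x1 = 0x0
kind signed 25b, MSB=1: 28309222 - 33554432 = -5245210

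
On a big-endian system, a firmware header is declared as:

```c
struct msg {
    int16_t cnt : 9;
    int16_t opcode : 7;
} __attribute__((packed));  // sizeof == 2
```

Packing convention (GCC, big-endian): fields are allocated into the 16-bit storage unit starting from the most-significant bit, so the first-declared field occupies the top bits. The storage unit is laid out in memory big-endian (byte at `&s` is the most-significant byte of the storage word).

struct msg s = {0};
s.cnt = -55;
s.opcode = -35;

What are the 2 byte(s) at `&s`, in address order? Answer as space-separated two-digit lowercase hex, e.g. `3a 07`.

[7+:9] cnt=-55 & 0x1ff = 0x1c9; word=0xe480
[0+:7] opcode=-35 & 0x7f = 0x5d; word=0xe4dd
word = 0xe4dd → big-endian bytes:
  [0]=0xe4  [1]=0xdd

e4 dd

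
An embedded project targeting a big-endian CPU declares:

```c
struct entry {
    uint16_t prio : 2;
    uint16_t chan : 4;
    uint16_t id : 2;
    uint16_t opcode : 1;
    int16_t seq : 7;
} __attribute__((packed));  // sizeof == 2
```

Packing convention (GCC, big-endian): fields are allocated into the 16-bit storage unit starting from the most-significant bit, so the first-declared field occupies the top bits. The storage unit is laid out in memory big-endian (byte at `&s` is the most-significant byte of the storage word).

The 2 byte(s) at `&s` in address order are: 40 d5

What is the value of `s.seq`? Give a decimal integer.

-43

[0]=0x40 [1]=0xd5 (big-endian) → word 0x40d5
prio:2 @ bit 14 → (0x40d5>>14)&0x3 = 0x1
chan:4 @ bit 10 → (0x40d5>>10)&0xf = 0x0
id:2 @ bit 8 → (0x40d5>>8)&0x3 = 0x0
opcode:1 @ bit 7 → (0x40d5>>7)&0x1 = 0x1
seq:7 @ bit 0 → (0x40d5>>0)&0x7f = 0x55  ←
seq signed 7b, MSB=1: 85 - 128 = -43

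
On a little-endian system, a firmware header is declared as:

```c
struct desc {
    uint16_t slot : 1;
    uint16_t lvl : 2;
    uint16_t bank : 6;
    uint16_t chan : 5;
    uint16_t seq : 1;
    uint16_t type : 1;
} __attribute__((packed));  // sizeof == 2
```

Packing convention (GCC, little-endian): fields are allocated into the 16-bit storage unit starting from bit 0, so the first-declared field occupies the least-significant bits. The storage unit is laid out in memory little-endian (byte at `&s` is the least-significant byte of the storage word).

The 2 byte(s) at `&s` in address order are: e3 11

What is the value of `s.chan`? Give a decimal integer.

[0]=0xe3 [1]=0x11 (little-endian) → word 0x11e3
slot:1 @ bit 0 → (0x11e3>>0)&0x1 = 0x1
lvl:2 @ bit 1 → (0x11e3>>1)&0x3 = 0x1
bank:6 @ bit 3 → (0x11e3>>3)&0x3f = 0x3c
chan:5 @ bit 9 → (0x11e3>>9)&0x1f = 0x8  ←
seq:1 @ bit 14 → (0x11e3>>14)&0x1 = 0x0
type:1 @ bit 15 → (0x11e3>>15)&0x1 = 0x0

8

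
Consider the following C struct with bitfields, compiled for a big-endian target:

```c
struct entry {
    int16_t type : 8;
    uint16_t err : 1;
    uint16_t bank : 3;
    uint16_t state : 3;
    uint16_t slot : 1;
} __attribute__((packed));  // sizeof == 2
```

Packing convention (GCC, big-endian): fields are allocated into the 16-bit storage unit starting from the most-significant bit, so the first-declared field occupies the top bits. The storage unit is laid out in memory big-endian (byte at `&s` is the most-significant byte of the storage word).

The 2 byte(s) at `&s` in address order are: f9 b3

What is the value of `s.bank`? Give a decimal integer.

[0]=0xf9 [1]=0xb3 (big-endian) → word 0xf9b3
type [8+:8] = (word>>8) & 0xff = 249
err [7+:1] = (word>>7) & 0x1 = 1
bank [4+:3] = (word>>4) & 0x7 = 3  ←
state [1+:3] = (word>>1) & 0x7 = 1
slot [0+:1] = (word>>0) & 0x1 = 1

3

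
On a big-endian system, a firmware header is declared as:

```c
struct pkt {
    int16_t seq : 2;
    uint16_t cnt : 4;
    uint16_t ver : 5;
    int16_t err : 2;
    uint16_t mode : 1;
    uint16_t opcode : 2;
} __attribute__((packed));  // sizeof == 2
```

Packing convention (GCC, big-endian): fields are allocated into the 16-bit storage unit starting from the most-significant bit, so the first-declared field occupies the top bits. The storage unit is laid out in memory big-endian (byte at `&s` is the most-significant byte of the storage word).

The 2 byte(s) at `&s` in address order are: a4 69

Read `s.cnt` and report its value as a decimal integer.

[0]=0xa4 [1]=0x69 (big-endian) → word 0xa469
seq:2 @ bit 14 → (0xa469>>14)&0x3 = 0x2
cnt:4 @ bit 10 → (0xa469>>10)&0xf = 0x9  ←
ver:5 @ bit 5 → (0xa469>>5)&0x1f = 0x3
err:2 @ bit 3 → (0xa469>>3)&0x3 = 0x1
mode:1 @ bit 2 → (0xa469>>2)&0x1 = 0x0
opcode:2 @ bit 0 → (0xa469>>0)&0x3 = 0x1

9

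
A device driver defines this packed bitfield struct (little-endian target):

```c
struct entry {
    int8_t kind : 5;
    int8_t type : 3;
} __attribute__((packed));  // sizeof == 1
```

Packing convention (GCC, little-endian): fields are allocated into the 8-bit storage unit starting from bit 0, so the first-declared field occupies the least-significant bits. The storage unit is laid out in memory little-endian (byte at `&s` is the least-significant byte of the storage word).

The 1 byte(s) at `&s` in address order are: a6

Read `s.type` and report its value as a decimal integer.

-3

[0]=0xa6 (little-endian) → word 0xa6
kind [0+:5] = (word>>0) & 0x1f = 6
type [5+:3] = (word>>5) & 0x7 = 5  ←
type signed 3b, MSB=1: 5 - 8 = -3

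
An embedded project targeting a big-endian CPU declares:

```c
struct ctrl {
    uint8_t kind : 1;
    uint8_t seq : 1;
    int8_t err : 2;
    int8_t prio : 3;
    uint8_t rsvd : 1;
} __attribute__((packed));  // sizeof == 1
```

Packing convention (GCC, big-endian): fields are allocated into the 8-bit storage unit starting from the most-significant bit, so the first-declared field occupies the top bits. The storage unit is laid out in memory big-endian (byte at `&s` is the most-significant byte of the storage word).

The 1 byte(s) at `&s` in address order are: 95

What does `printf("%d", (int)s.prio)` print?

[0]=0x95 (big-endian) → word 0x95
kind [7+:1] = (word>>7) & 0x1 = 1
seq [6+:1] = (word>>6) & 0x1 = 0
err [4+:2] = (word>>4) & 0x3 = 1
prio [1+:3] = (word>>1) & 0x7 = 2  ←
rsvd [0+:1] = (word>>0) & 0x1 = 1
prio signed 3b, MSB=0: value = 2

2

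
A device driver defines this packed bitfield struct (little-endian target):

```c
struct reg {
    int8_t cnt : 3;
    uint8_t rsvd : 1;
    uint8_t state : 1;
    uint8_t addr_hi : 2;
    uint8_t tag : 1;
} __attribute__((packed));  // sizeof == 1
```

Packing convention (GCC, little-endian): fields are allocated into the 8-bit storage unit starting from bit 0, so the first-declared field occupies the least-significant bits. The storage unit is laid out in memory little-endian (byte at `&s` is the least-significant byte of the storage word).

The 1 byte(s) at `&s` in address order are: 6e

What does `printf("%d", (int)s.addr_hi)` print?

[0]=0x6e (little-endian) → word 0x6e
cnt [0+:3] = (word>>0) & 0x7 = 6
rsvd [3+:1] = (word>>3) & 0x1 = 1
state [4+:1] = (word>>4) & 0x1 = 0
addr_hi [5+:2] = (word>>5) & 0x3 = 3  ←
tag [7+:1] = (word>>7) & 0x1 = 0

3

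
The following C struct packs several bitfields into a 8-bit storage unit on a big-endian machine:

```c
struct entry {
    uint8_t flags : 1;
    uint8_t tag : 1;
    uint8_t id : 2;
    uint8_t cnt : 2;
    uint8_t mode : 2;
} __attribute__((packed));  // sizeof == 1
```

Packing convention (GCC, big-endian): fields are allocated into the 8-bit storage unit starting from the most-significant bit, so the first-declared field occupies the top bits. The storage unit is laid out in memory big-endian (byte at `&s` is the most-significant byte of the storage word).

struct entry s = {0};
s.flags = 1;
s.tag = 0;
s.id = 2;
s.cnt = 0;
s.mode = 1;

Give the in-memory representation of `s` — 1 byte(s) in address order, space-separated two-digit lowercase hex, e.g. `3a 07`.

[7+:1] flags=1 & 0x1 = 0x1; word=0x80
[6+:1] tag=0 & 0x1 = 0x0; word=0x80
[4+:2] id=2 & 0x3 = 0x2; word=0xa0
[2+:2] cnt=0 & 0x3 = 0x0; word=0xa0
[0+:2] mode=1 & 0x3 = 0x1; word=0xa1
word = 0xa1 → big-endian bytes:
  [0]=0xa1

a1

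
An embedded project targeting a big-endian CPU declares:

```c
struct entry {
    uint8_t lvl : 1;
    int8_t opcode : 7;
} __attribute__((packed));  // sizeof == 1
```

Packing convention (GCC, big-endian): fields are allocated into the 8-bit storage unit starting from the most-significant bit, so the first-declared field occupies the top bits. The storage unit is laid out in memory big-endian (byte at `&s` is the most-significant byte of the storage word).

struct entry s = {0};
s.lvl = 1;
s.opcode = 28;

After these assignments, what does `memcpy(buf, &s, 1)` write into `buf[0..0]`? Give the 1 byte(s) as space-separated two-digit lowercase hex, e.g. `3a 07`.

9c

lvl (1b) val=1 bits=0x1 at bit 7: 0x80
opcode (7b) val=28 bits=0x1c at bit 0: 0x9c
word = 0x9c → big-endian bytes:
  [0]=0x9c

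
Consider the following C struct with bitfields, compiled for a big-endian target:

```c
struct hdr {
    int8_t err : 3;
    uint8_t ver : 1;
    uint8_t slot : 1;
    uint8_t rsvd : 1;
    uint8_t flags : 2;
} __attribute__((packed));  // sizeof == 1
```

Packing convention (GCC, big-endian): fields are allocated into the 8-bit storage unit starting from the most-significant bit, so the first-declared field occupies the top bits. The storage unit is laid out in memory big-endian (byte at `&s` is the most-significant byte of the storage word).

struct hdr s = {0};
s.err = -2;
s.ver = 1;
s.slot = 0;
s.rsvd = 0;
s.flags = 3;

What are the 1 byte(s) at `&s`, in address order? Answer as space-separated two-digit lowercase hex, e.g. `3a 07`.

err:3 = -2 → 0x6 << 5 → word 0xc0
ver:1 = 1 → 0x1 << 4 → word 0xd0
slot:1 = 0 → 0x0 << 3 → word 0xd0
rsvd:1 = 0 → 0x0 << 2 → word 0xd0
flags:2 = 3 → 0x3 << 0 → word 0xd3
word = 0xd3 → big-endian bytes:
  [0]=0xd3

d3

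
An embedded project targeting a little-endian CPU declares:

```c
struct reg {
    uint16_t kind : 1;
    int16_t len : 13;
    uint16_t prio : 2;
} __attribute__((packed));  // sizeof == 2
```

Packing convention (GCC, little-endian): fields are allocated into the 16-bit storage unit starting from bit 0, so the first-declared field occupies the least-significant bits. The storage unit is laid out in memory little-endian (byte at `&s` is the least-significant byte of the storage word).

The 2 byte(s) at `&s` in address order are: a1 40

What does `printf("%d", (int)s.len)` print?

80

[0]=0xa1 [1]=0x40 (little-endian) → word 0x40a1
kind [0+:1] = (word>>0) & 0x1 = 1
len [1+:13] = (word>>1) & 0x1fff = 80  ←
prio [14+:2] = (word>>14) & 0x3 = 1
len signed 13b, MSB=0: value = 80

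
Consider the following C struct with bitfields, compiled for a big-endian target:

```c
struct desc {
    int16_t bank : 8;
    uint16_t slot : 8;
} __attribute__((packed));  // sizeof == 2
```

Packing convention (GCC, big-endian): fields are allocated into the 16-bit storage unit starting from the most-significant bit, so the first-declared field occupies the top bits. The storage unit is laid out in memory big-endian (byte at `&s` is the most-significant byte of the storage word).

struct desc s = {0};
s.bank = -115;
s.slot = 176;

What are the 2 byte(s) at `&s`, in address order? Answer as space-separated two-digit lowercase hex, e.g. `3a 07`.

bank (8b) val=-115 bits=0x8d at bit 8: 0x8d00
slot (8b) val=176 bits=0xb0 at bit 0: 0x8db0
word = 0x8db0 → big-endian bytes:
  [0]=0x8d  [1]=0xb0

8d b0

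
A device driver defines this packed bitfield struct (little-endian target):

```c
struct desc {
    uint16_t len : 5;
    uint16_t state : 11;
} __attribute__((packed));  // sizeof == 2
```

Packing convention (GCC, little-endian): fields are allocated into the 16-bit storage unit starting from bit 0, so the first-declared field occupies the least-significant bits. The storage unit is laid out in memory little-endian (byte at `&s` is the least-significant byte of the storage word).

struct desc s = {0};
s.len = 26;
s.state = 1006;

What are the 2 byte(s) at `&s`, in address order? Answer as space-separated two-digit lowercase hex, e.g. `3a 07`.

da 7d

len (5b) val=26 bits=0x1a at bit 0: 0x001a
state (11b) val=1006 bits=0x3ee at bit 5: 0x7dda
word = 0x7dda → little-endian bytes:
  [0]=0xda  [1]=0x7d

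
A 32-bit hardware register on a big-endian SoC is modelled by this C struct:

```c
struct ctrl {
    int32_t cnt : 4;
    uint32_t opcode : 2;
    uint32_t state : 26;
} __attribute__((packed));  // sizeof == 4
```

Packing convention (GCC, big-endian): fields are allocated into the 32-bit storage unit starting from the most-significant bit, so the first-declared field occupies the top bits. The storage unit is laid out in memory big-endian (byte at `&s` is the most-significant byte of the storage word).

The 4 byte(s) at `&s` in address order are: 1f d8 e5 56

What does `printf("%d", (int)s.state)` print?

[0]=0x1f [1]=0xd8 [2]=0xe5 [3]=0x56 (big-endian) → word 0x1fd8e556
cnt:4 @ bit 28 → (0x1fd8e556>>28)&0xf = 0x1
opcode:2 @ bit 26 → (0x1fd8e556>>26)&0x3 = 0x3
state:26 @ bit 0 → (0x1fd8e556>>0)&0x3ffffff = 0x3d8e556  ←

64546134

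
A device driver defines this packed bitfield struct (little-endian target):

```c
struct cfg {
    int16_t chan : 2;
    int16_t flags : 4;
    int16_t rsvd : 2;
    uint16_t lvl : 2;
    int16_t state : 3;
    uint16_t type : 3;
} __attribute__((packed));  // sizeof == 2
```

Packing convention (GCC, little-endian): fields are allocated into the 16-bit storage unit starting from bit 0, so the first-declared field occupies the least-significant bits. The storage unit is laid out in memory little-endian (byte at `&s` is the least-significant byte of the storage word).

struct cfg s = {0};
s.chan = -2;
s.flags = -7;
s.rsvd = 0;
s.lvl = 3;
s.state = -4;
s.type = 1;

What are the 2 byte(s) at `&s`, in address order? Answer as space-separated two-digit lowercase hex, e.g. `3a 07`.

[0+:2] chan=-2 & 0x3 = 0x2; word=0x0002
[2+:4] flags=-7 & 0xf = 0x9; word=0x0026
[6+:2] rsvd=0 & 0x3 = 0x0; word=0x0026
[8+:2] lvl=3 & 0x3 = 0x3; word=0x0326
[10+:3] state=-4 & 0x7 = 0x4; word=0x1326
[13+:3] type=1 & 0x7 = 0x1; word=0x3326
word = 0x3326 → little-endian bytes:
  [0]=0x26  [1]=0x33

26 33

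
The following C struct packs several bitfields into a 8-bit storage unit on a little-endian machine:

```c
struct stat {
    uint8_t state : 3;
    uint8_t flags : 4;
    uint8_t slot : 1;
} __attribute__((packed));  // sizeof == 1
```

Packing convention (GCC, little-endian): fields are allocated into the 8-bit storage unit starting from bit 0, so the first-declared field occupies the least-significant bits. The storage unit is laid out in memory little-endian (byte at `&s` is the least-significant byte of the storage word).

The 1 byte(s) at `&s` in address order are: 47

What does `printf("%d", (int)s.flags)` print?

[0]=0x47 (little-endian) → word 0x47
state:3 @ bit 0 → (0x47>>0)&0x7 = 0x7
flags:4 @ bit 3 → (0x47>>3)&0xf = 0x8  ←
slot:1 @ bit 7 → (0x47>>7)&0x1 = 0x0

8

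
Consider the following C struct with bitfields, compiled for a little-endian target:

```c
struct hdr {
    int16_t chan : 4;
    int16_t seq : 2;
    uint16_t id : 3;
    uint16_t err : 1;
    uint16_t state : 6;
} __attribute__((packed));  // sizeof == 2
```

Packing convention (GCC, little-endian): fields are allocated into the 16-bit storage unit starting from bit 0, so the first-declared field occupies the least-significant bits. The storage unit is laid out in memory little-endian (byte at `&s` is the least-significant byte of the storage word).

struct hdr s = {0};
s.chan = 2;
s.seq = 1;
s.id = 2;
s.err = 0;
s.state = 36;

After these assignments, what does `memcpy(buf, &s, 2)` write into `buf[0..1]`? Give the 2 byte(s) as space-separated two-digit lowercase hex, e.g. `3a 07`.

92 90

[0+:4] chan=2 & 0xf = 0x2; word=0x0002
[4+:2] seq=1 & 0x3 = 0x1; word=0x0012
[6+:3] id=2 & 0x7 = 0x2; word=0x0092
[9+:1] err=0 & 0x1 = 0x0; word=0x0092
[10+:6] state=36 & 0x3f = 0x24; word=0x9092
word = 0x9092 → little-endian bytes:
  [0]=0x92  [1]=0x90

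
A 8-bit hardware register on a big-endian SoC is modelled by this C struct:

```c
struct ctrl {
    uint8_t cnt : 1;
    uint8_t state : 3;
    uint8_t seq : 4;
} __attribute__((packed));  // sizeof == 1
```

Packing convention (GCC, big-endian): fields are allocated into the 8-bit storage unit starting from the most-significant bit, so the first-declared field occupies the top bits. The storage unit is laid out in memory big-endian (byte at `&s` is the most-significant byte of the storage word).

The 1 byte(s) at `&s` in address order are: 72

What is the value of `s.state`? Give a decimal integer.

[0]=0x72 (big-endian) → word 0x72
cnt:1 @ bit 7 → (0x72>>7)&0x1 = 0x0
state:3 @ bit 4 → (0x72>>4)&0x7 = 0x7  ←
seq:4 @ bit 0 → (0x72>>0)&0xf = 0x2

7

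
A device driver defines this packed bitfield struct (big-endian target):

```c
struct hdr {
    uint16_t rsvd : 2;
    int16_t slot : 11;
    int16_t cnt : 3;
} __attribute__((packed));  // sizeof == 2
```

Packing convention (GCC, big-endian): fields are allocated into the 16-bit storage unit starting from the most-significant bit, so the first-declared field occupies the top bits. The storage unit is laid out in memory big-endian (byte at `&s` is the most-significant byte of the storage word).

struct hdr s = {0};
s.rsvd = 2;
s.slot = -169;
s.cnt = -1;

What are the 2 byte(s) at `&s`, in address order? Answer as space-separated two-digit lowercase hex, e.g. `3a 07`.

[14+:2] rsvd=2 & 0x3 = 0x2; word=0x8000
[3+:11] slot=-169 & 0x7ff = 0x757; word=0xbab8
[0+:3] cnt=-1 & 0x7 = 0x7; word=0xbabf
word = 0xbabf → big-endian bytes:
  [0]=0xba  [1]=0xbf

ba bf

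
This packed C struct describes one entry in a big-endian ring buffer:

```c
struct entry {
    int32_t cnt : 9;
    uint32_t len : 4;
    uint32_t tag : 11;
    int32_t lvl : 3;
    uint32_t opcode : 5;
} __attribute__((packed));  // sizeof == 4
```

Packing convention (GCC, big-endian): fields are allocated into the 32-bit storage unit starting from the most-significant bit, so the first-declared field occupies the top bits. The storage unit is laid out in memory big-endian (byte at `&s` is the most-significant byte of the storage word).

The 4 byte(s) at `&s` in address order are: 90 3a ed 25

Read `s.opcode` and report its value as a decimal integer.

[0]=0x90 [1]=0x3a [2]=0xed [3]=0x25 (big-endian) → word 0x903aed25
cnt [23+:9] = (word>>23) & 0x1ff = 288
len [19+:4] = (word>>19) & 0xf = 7
tag [8+:11] = (word>>8) & 0x7ff = 749
lvl [5+:3] = (word>>5) & 0x7 = 1
opcode [0+:5] = (word>>0) & 0x1f = 5  ←

5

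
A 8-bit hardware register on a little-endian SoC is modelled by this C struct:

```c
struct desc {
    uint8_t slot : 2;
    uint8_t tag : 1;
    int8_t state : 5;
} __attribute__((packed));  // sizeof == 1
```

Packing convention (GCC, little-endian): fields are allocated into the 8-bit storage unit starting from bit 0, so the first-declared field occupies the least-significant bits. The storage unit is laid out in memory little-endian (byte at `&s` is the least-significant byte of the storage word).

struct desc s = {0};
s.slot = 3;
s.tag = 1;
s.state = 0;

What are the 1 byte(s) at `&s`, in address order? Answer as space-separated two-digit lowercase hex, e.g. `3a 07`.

07

slot:2 = 3 → 0x3 << 0 → word 0x03
tag:1 = 1 → 0x1 << 2 → word 0x07
state:5 = 0 → 0x0 << 3 → word 0x07
word = 0x07 → little-endian bytes:
  [0]=0x07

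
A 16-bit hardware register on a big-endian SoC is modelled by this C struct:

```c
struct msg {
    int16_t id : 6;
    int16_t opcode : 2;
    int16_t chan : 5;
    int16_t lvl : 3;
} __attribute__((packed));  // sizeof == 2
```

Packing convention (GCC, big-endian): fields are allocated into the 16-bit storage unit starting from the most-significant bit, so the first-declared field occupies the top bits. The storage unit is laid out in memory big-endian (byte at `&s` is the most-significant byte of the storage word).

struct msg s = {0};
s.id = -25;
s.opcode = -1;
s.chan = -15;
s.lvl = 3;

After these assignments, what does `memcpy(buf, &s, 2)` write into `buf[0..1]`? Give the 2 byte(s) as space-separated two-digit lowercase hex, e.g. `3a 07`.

9f 8b

id:6 = -25 → 0x27 << 10 → word 0x9c00
opcode:2 = -1 → 0x3 << 8 → word 0x9f00
chan:5 = -15 → 0x11 << 3 → word 0x9f88
lvl:3 = 3 → 0x3 << 0 → word 0x9f8b
word = 0x9f8b → big-endian bytes:
  [0]=0x9f  [1]=0x8b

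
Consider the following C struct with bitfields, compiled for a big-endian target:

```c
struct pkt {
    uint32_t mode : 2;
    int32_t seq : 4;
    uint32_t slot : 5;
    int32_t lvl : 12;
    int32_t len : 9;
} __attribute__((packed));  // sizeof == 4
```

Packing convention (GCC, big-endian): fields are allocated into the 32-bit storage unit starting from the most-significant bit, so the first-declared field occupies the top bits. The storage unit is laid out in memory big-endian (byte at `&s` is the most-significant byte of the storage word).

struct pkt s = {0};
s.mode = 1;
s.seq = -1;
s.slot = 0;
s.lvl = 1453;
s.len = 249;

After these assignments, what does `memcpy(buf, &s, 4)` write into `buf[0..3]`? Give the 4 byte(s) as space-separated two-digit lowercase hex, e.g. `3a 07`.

7c 0b 5a f9

mode:2 = 1 → 0x1 << 30 → word 0x40000000
seq:4 = -1 → 0xf << 26 → word 0x7c000000
slot:5 = 0 → 0x0 << 21 → word 0x7c000000
lvl:12 = 1453 → 0x5ad << 9 → word 0x7c0b5a00
len:9 = 249 → 0xf9 << 0 → word 0x7c0b5af9
word = 0x7c0b5af9 → big-endian bytes:
  [0]=0x7c  [1]=0x0b  [2]=0x5a  [3]=0xf9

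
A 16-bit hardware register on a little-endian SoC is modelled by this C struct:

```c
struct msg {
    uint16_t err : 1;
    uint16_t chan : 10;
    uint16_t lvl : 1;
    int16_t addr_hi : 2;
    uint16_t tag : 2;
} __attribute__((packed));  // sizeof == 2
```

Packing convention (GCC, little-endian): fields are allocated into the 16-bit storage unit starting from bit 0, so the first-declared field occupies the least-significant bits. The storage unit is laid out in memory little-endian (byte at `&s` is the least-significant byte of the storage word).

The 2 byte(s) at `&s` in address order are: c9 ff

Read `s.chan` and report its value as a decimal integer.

[0]=0xc9 [1]=0xff (little-endian) → word 0xffc9
err:1 @ bit 0 → (0xffc9>>0)&0x1 = 0x1
chan:10 @ bit 1 → (0xffc9>>1)&0x3ff = 0x3e4  ←
lvl:1 @ bit 11 → (0xffc9>>11)&0x1 = 0x1
addr_hi:2 @ bit 12 → (0xffc9>>12)&0x3 = 0x3
tag:2 @ bit 14 → (0xffc9>>14)&0x3 = 0x3

996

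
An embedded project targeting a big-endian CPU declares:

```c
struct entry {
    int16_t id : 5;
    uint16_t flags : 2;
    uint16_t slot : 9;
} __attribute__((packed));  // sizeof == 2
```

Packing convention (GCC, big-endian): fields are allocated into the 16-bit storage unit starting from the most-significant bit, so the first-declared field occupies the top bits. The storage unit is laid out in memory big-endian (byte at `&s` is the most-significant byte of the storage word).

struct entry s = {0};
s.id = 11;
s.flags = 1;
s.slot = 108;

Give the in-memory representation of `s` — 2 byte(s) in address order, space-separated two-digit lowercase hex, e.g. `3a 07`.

5a 6c

id:5 = 11 → 0xb << 11 → word 0x5800
flags:2 = 1 → 0x1 << 9 → word 0x5a00
slot:9 = 108 → 0x6c << 0 → word 0x5a6c
word = 0x5a6c → big-endian bytes:
  [0]=0x5a  [1]=0x6c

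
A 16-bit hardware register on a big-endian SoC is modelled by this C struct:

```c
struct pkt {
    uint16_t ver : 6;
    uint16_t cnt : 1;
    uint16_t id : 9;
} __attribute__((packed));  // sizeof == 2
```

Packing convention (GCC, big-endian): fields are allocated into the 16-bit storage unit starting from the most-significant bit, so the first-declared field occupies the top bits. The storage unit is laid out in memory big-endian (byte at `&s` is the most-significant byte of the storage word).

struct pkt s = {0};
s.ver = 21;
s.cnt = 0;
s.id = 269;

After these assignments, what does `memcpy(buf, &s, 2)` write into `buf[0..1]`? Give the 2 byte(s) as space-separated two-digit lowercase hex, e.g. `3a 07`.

ver (6b) val=21 bits=0x15 at bit 10: 0x5400
cnt (1b) val=0 bits=0x0 at bit 9: 0x5400
id (9b) val=269 bits=0x10d at bit 0: 0x550d
word = 0x550d → big-endian bytes:
  [0]=0x55  [1]=0x0d

55 0d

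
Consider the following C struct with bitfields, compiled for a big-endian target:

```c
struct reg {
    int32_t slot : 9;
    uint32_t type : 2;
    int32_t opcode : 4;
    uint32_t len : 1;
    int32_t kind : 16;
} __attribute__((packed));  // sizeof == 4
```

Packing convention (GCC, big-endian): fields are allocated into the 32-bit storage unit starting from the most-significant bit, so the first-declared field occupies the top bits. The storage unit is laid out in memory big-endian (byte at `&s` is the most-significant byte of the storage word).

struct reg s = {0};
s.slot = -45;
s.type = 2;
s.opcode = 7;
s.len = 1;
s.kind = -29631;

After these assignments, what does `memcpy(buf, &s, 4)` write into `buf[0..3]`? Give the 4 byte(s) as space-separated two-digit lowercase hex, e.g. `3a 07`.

slot (9b) val=-45 bits=0x1d3 at bit 23: 0xe9800000
type (2b) val=2 bits=0x2 at bit 21: 0xe9c00000
opcode (4b) val=7 bits=0x7 at bit 17: 0xe9ce0000
len (1b) val=1 bits=0x1 at bit 16: 0xe9cf0000
kind (16b) val=-29631 bits=0x8c41 at bit 0: 0xe9cf8c41
word = 0xe9cf8c41 → big-endian bytes:
  [0]=0xe9  [1]=0xcf  [2]=0x8c  [3]=0x41

e9 cf 8c 41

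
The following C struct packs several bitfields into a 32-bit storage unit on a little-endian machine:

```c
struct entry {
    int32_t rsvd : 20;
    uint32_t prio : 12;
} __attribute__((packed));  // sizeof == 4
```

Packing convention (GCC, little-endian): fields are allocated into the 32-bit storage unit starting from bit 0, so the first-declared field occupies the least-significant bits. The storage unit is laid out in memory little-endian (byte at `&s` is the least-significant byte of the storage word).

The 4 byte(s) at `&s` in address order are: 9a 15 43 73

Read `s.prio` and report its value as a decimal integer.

1844

[0]=0x9a [1]=0x15 [2]=0x43 [3]=0x73 (little-endian) → word 0x7343159a
rsvd [0+:20] = (word>>0) & 0xfffff = 202138
prio [20+:12] = (word>>20) & 0xfff = 1844  ←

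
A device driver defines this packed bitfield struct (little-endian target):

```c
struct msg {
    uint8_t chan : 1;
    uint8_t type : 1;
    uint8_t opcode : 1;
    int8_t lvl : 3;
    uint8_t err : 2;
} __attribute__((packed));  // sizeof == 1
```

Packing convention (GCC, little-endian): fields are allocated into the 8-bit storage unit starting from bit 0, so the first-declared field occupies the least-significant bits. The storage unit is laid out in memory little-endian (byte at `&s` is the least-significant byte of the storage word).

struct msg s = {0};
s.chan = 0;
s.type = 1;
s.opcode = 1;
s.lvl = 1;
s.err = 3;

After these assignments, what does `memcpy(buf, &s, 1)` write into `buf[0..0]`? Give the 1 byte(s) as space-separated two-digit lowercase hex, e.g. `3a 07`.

ce

chan:1 = 0 → 0x0 << 0 → word 0x00
type:1 = 1 → 0x1 << 1 → word 0x02
opcode:1 = 1 → 0x1 << 2 → word 0x06
lvl:3 = 1 → 0x1 << 3 → word 0x0e
err:2 = 3 → 0x3 << 6 → word 0xce
word = 0xce → little-endian bytes:
  [0]=0xce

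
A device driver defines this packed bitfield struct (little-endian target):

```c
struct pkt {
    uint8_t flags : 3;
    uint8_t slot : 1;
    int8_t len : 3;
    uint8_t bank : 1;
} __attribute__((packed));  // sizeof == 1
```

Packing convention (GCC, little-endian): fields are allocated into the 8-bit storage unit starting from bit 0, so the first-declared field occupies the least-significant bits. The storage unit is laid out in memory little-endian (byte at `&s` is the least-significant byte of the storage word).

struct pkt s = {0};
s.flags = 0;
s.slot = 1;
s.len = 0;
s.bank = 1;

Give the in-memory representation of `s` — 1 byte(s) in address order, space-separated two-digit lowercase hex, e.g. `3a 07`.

88

flags (3b) val=0 bits=0x0 at bit 0: 0x00
slot (1b) val=1 bits=0x1 at bit 3: 0x08
len (3b) val=0 bits=0x0 at bit 4: 0x08
bank (1b) val=1 bits=0x1 at bit 7: 0x88
word = 0x88 → little-endian bytes:
  [0]=0x88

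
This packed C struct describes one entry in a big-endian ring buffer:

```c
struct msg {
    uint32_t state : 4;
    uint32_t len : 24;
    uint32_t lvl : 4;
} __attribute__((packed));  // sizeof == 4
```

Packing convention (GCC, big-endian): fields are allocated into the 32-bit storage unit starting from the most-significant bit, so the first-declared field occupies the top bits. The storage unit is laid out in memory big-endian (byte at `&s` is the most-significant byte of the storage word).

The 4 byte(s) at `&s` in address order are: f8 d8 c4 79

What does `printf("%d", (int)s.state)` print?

[0]=0xf8 [1]=0xd8 [2]=0xc4 [3]=0x79 (big-endian) → word 0xf8d8c479
state:4 @ bit 28 → (0xf8d8c479>>28)&0xf = 0xf  ←
len:24 @ bit 4 → (0xf8d8c479>>4)&0xffffff = 0x8d8c47
lvl:4 @ bit 0 → (0xf8d8c479>>0)&0xf = 0x9

15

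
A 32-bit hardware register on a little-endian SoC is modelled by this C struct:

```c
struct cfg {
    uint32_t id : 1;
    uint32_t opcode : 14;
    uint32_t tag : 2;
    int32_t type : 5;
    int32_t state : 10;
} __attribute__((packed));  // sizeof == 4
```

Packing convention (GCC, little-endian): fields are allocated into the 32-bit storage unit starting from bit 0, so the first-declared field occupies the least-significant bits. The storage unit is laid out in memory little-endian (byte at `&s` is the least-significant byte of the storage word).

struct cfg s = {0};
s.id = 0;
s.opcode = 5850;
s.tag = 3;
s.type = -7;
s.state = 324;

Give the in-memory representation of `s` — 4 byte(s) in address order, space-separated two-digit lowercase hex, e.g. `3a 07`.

b4 ad 33 51

id (1b) val=0 bits=0x0 at bit 0: 0x00000000
opcode (14b) val=5850 bits=0x16da at bit 1: 0x00002db4
tag (2b) val=3 bits=0x3 at bit 15: 0x0001adb4
type (5b) val=-7 bits=0x19 at bit 17: 0x0033adb4
state (10b) val=324 bits=0x144 at bit 22: 0x5133adb4
word = 0x5133adb4 → little-endian bytes:
  [0]=0xb4  [1]=0xad  [2]=0x33  [3]=0x51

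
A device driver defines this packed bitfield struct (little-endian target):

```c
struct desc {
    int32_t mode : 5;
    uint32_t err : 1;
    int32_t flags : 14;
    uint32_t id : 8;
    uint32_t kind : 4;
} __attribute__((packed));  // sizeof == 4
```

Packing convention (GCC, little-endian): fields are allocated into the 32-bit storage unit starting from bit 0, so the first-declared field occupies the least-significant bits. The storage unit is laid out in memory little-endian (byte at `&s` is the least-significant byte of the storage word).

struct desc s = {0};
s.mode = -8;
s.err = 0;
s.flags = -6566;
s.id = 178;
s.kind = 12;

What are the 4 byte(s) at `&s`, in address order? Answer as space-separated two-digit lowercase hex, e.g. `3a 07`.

[0+:5] mode=-8 & 0x1f = 0x18; word=0x00000018
[5+:1] err=0 & 0x1 = 0x0; word=0x00000018
[6+:14] flags=-6566 & 0x3fff = 0x265a; word=0x00099698
[20+:8] id=178 & 0xff = 0xb2; word=0x0b299698
[28+:4] kind=12 & 0xf = 0xc; word=0xcb299698
word = 0xcb299698 → little-endian bytes:
  [0]=0x98  [1]=0x96  [2]=0x29  [3]=0xcb

98 96 29 cb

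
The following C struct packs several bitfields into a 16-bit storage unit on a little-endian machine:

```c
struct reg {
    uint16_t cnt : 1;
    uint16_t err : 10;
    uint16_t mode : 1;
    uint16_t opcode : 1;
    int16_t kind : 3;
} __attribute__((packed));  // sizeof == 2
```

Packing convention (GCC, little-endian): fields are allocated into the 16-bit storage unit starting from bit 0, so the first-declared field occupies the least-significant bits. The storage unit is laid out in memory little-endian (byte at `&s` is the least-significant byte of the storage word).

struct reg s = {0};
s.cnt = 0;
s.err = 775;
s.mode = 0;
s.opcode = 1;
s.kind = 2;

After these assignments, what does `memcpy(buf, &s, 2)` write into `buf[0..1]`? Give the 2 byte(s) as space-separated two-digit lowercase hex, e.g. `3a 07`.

cnt (1b) val=0 bits=0x0 at bit 0: 0x0000
err (10b) val=775 bits=0x307 at bit 1: 0x060e
mode (1b) val=0 bits=0x0 at bit 11: 0x060e
opcode (1b) val=1 bits=0x1 at bit 12: 0x160e
kind (3b) val=2 bits=0x2 at bit 13: 0x560e
word = 0x560e → little-endian bytes:
  [0]=0x0e  [1]=0x56

0e 56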